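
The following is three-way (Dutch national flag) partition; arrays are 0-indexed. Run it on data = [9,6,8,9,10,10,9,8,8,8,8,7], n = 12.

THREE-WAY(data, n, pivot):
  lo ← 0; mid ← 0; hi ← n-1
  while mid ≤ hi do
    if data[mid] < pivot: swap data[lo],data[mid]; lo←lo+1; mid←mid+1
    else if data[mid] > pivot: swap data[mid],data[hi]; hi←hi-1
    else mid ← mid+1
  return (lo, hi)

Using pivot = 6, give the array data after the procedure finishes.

pivot = 6; lo=0, mid=0, hi=11
data[mid]=9>6: swap data[0],data[11]; hi=10 → [7,6,8,9,10,10,9,8,8,8,8,9]
data[mid]=7>6: swap data[0],data[10]; hi=9 → [8,6,8,9,10,10,9,8,8,8,7,9]
data[mid]=8>6: swap data[0],data[9]; hi=8 → [8,6,8,9,10,10,9,8,8,8,7,9]
data[mid]=8>6: swap data[0],data[8]; hi=7 → [8,6,8,9,10,10,9,8,8,8,7,9]
data[mid]=8>6: swap data[0],data[7]; hi=6 → [8,6,8,9,10,10,9,8,8,8,7,9]
data[mid]=8>6: swap data[0],data[6]; hi=5 → [9,6,8,9,10,10,8,8,8,8,7,9]
data[mid]=9>6: swap data[0],data[5]; hi=4 → [10,6,8,9,10,9,8,8,8,8,7,9]
data[mid]=10>6: swap data[0],data[4]; hi=3 → [10,6,8,9,10,9,8,8,8,8,7,9]
data[mid]=10>6: swap data[0],data[3]; hi=2 → [9,6,8,10,10,9,8,8,8,8,7,9]
data[mid]=9>6: swap data[0],data[2]; hi=1 → [8,6,9,10,10,9,8,8,8,8,7,9]
data[mid]=8>6: swap data[0],data[1]; hi=0 → [6,8,9,10,10,9,8,8,8,8,7,9]
data[mid]=6=6: mid=1
end: lo=0, hi=0; data = [6,8,9,10,10,9,8,8,8,8,7,9]

[6,8,9,10,10,9,8,8,8,8,7,9]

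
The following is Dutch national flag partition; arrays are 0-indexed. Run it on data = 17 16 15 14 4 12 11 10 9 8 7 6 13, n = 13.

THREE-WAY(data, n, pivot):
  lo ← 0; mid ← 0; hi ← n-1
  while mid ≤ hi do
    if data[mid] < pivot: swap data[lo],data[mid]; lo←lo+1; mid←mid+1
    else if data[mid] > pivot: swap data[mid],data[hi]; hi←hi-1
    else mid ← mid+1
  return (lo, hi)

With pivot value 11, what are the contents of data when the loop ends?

lo=0 mid=0 hi=12
17>11: swap(0,12), hi=11 ⇒ 13 16 15 14 4 12 11 10 9 8 7 6 17
13>11: swap(0,11), hi=10 ⇒ 6 16 15 14 4 12 11 10 9 8 7 13 17
6<11: swap(0,0), lo=1 mid=1 ⇒ 6 16 15 14 4 12 11 10 9 8 7 13 17
16>11: swap(1,10), hi=9 ⇒ 6 7 15 14 4 12 11 10 9 8 16 13 17
7<11: swap(1,1), lo=2 mid=2 ⇒ 6 7 15 14 4 12 11 10 9 8 16 13 17
15>11: swap(2,9), hi=8 ⇒ 6 7 8 14 4 12 11 10 9 15 16 13 17
8<11: swap(2,2), lo=3 mid=3 ⇒ 6 7 8 14 4 12 11 10 9 15 16 13 17
14>11: swap(3,8), hi=7 ⇒ 6 7 8 9 4 12 11 10 14 15 16 13 17
9<11: swap(3,3), lo=4 mid=4 ⇒ 6 7 8 9 4 12 11 10 14 15 16 13 17
4<11: swap(4,4), lo=5 mid=5 ⇒ 6 7 8 9 4 12 11 10 14 15 16 13 17
12>11: swap(5,7), hi=6 ⇒ 6 7 8 9 4 10 11 12 14 15 16 13 17
10<11: swap(5,5), lo=6 mid=6 ⇒ 6 7 8 9 4 10 11 12 14 15 16 13 17
11=11: mid=7
done. lo=6 hi=6; data=6 7 8 9 4 10 11 12 14 15 16 13 17

6 7 8 9 4 10 11 12 14 15 16 13 17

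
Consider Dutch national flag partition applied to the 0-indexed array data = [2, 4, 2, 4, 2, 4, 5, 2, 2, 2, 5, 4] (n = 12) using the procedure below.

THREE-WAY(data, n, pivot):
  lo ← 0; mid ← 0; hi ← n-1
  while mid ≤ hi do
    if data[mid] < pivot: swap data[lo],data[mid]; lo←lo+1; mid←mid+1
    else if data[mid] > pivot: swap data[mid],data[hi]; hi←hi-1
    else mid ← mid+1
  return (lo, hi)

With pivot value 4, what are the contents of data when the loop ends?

pivot = 4; lo=0, mid=0, hi=11
data[mid]=2<4: swap data[0],data[0]; lo=1,mid=1 → [2, 4, 2, 4, 2, 4, 5, 2, 2, 2, 5, 4]
data[mid]=4=4: mid=2
data[mid]=2<4: swap data[1],data[2]; lo=2,mid=3 → [2, 2, 4, 4, 2, 4, 5, 2, 2, 2, 5, 4]
data[mid]=4=4: mid=4
data[mid]=2<4: swap data[2],data[4]; lo=3,mid=5 → [2, 2, 2, 4, 4, 4, 5, 2, 2, 2, 5, 4]
data[mid]=4=4: mid=6
data[mid]=5>4: swap data[6],data[11]; hi=10 → [2, 2, 2, 4, 4, 4, 4, 2, 2, 2, 5, 5]
data[mid]=4=4: mid=7
data[mid]=2<4: swap data[3],data[7]; lo=4,mid=8 → [2, 2, 2, 2, 4, 4, 4, 4, 2, 2, 5, 5]
data[mid]=2<4: swap data[4],data[8]; lo=5,mid=9 → [2, 2, 2, 2, 2, 4, 4, 4, 4, 2, 5, 5]
data[mid]=2<4: swap data[5],data[9]; lo=6,mid=10 → [2, 2, 2, 2, 2, 2, 4, 4, 4, 4, 5, 5]
data[mid]=5>4: swap data[10],data[10]; hi=9 → [2, 2, 2, 2, 2, 2, 4, 4, 4, 4, 5, 5]
end: lo=6, hi=9; data = [2, 2, 2, 2, 2, 2, 4, 4, 4, 4, 5, 5]

[2, 2, 2, 2, 2, 2, 4, 4, 4, 4, 5, 5]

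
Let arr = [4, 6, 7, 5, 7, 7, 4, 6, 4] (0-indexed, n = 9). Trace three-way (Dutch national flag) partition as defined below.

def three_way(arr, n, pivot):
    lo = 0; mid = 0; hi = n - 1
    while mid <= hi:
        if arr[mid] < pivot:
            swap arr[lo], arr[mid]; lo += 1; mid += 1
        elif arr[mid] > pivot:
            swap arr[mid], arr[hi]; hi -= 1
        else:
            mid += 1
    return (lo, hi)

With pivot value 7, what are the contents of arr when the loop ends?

pivot = 7; lo=0, mid=0, hi=8
arr[mid]=4<7: swap arr[0],arr[0]; lo=1,mid=1 → [4, 6, 7, 5, 7, 7, 4, 6, 4]
arr[mid]=6<7: swap arr[1],arr[1]; lo=2,mid=2 → [4, 6, 7, 5, 7, 7, 4, 6, 4]
arr[mid]=7=7: mid=3
arr[mid]=5<7: swap arr[2],arr[3]; lo=3,mid=4 → [4, 6, 5, 7, 7, 7, 4, 6, 4]
arr[mid]=7=7: mid=5
arr[mid]=7=7: mid=6
arr[mid]=4<7: swap arr[3],arr[6]; lo=4,mid=7 → [4, 6, 5, 4, 7, 7, 7, 6, 4]
arr[mid]=6<7: swap arr[4],arr[7]; lo=5,mid=8 → [4, 6, 5, 4, 6, 7, 7, 7, 4]
arr[mid]=4<7: swap arr[5],arr[8]; lo=6,mid=9 → [4, 6, 5, 4, 6, 4, 7, 7, 7]
end: lo=6, hi=8; arr = [4, 6, 5, 4, 6, 4, 7, 7, 7]

[4, 6, 5, 4, 6, 4, 7, 7, 7]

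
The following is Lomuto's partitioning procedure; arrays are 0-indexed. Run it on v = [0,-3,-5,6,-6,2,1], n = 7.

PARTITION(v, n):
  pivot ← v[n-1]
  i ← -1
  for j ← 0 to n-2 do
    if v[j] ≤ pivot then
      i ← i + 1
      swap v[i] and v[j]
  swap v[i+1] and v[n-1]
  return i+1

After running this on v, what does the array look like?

pivot=1, i=-1
j=0: 0≤1, i=0, swap(0,0) ⇒ [0,-3,-5,6,-6,2,1]
j=1: -3≤1, i=1, swap(1,1) ⇒ [0,-3,-5,6,-6,2,1]
j=2: -5≤1, i=2, swap(2,2) ⇒ [0,-3,-5,6,-6,2,1]
j=3: 6>1, skip
j=4: -6≤1, i=3, swap(3,4) ⇒ [0,-3,-5,-6,6,2,1]
j=5: 2>1, skip
swap(4,6) ⇒ [0,-3,-5,-6,1,2,6]; return 4

[0,-3,-5,-6,1,2,6]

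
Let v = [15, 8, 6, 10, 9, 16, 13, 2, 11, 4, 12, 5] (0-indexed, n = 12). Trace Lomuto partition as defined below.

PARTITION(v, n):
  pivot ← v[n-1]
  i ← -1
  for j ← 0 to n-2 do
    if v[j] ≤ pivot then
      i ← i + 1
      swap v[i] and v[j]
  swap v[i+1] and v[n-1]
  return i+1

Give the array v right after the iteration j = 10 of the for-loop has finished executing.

[2, 4, 6, 10, 9, 16, 13, 15, 11, 8, 12, 5]

pivot=5, i=-1
j=0: 15>5, skip
j=1: 8>5, skip
j=2: 6>5, skip
j=3: 10>5, skip
j=4: 9>5, skip
j=5: 16>5, skip
j=6: 13>5, skip
j=7: 2≤5, i=0, swap(0,7) ⇒ [2, 8, 6, 10, 9, 16, 13, 15, 11, 4, 12, 5]
j=8: 11>5, skip
j=9: 4≤5, i=1, swap(1,9) ⇒ [2, 4, 6, 10, 9, 16, 13, 15, 11, 8, 12, 5]
j=10: 12>5, skip
(after j=10) v = [2, 4, 6, 10, 9, 16, 13, 15, 11, 8, 12, 5]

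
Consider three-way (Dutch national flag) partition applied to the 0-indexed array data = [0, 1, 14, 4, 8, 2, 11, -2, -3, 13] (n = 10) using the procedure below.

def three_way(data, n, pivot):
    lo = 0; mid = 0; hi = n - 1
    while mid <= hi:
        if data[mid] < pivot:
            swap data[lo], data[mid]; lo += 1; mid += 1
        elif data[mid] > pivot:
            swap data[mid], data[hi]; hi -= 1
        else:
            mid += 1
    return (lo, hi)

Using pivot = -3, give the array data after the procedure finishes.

lo=0 mid=0 hi=9
0>-3: swap(0,9), hi=8 ⇒ [13, 1, 14, 4, 8, 2, 11, -2, -3, 0]
13>-3: swap(0,8), hi=7 ⇒ [-3, 1, 14, 4, 8, 2, 11, -2, 13, 0]
-3=-3: mid=1
1>-3: swap(1,7), hi=6 ⇒ [-3, -2, 14, 4, 8, 2, 11, 1, 13, 0]
-2>-3: swap(1,6), hi=5 ⇒ [-3, 11, 14, 4, 8, 2, -2, 1, 13, 0]
11>-3: swap(1,5), hi=4 ⇒ [-3, 2, 14, 4, 8, 11, -2, 1, 13, 0]
2>-3: swap(1,4), hi=3 ⇒ [-3, 8, 14, 4, 2, 11, -2, 1, 13, 0]
8>-3: swap(1,3), hi=2 ⇒ [-3, 4, 14, 8, 2, 11, -2, 1, 13, 0]
4>-3: swap(1,2), hi=1 ⇒ [-3, 14, 4, 8, 2, 11, -2, 1, 13, 0]
14>-3: swap(1,1), hi=0 ⇒ [-3, 14, 4, 8, 2, 11, -2, 1, 13, 0]
done. lo=0 hi=0; data=[-3, 14, 4, 8, 2, 11, -2, 1, 13, 0]

[-3, 14, 4, 8, 2, 11, -2, 1, 13, 0]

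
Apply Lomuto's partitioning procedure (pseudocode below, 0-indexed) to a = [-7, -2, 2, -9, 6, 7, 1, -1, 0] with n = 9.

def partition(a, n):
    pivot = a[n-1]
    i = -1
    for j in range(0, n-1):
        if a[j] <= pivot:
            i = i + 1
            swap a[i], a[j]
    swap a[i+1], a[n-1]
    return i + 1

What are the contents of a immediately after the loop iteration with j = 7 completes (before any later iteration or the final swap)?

[-7, -2, -9, -1, 6, 7, 1, 2, 0]

pivot=0, i=-1
j=0: -7≤0, i=0, swap(0,0) ⇒ [-7, -2, 2, -9, 6, 7, 1, -1, 0]
j=1: -2≤0, i=1, swap(1,1) ⇒ [-7, -2, 2, -9, 6, 7, 1, -1, 0]
j=2: 2>0, skip
j=3: -9≤0, i=2, swap(2,3) ⇒ [-7, -2, -9, 2, 6, 7, 1, -1, 0]
j=4: 6>0, skip
j=5: 7>0, skip
j=6: 1>0, skip
j=7: -1≤0, i=3, swap(3,7) ⇒ [-7, -2, -9, -1, 6, 7, 1, 2, 0]
(after j=7) a = [-7, -2, -9, -1, 6, 7, 1, 2, 0]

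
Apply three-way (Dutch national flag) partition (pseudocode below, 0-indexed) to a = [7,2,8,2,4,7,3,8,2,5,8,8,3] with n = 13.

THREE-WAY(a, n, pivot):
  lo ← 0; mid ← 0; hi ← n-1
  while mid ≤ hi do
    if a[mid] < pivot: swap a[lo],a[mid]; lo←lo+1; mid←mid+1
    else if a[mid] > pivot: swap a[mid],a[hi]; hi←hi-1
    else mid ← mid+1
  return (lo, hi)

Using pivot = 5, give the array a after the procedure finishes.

pivot = 5; lo=0, mid=0, hi=12
a[mid]=7>5: swap a[0],a[12]; hi=11 → [3,2,8,2,4,7,3,8,2,5,8,8,7]
a[mid]=3<5: swap a[0],a[0]; lo=1,mid=1 → [3,2,8,2,4,7,3,8,2,5,8,8,7]
a[mid]=2<5: swap a[1],a[1]; lo=2,mid=2 → [3,2,8,2,4,7,3,8,2,5,8,8,7]
a[mid]=8>5: swap a[2],a[11]; hi=10 → [3,2,8,2,4,7,3,8,2,5,8,8,7]
a[mid]=8>5: swap a[2],a[10]; hi=9 → [3,2,8,2,4,7,3,8,2,5,8,8,7]
a[mid]=8>5: swap a[2],a[9]; hi=8 → [3,2,5,2,4,7,3,8,2,8,8,8,7]
a[mid]=5=5: mid=3
a[mid]=2<5: swap a[2],a[3]; lo=3,mid=4 → [3,2,2,5,4,7,3,8,2,8,8,8,7]
a[mid]=4<5: swap a[3],a[4]; lo=4,mid=5 → [3,2,2,4,5,7,3,8,2,8,8,8,7]
a[mid]=7>5: swap a[5],a[8]; hi=7 → [3,2,2,4,5,2,3,8,7,8,8,8,7]
a[mid]=2<5: swap a[4],a[5]; lo=5,mid=6 → [3,2,2,4,2,5,3,8,7,8,8,8,7]
a[mid]=3<5: swap a[5],a[6]; lo=6,mid=7 → [3,2,2,4,2,3,5,8,7,8,8,8,7]
a[mid]=8>5: swap a[7],a[7]; hi=6 → [3,2,2,4,2,3,5,8,7,8,8,8,7]
end: lo=6, hi=6; a = [3,2,2,4,2,3,5,8,7,8,8,8,7]

[3,2,2,4,2,3,5,8,7,8,8,8,7]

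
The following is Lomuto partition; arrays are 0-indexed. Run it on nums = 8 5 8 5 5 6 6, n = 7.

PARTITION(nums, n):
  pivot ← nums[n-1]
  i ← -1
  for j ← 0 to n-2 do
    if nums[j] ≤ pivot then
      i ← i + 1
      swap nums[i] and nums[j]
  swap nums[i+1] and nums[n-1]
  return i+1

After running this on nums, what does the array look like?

pivot = nums[6] = 6; i = -1
j=0: nums[0]=8 > 6 → no swap
j=1: nums[1]=5 ≤ 6 → i=0, swap nums[0],nums[1] → 5 8 8 5 5 6 6
j=2: nums[2]=8 > 6 → no swap
j=3: nums[3]=5 ≤ 6 → i=1, swap nums[1],nums[3] → 5 5 8 8 5 6 6
j=4: nums[4]=5 ≤ 6 → i=2, swap nums[2],nums[4] → 5 5 5 8 8 6 6
j=5: nums[5]=6 ≤ 6 → i=3, swap nums[3],nums[5] → 5 5 5 6 8 8 6
final swap nums[4],nums[6] → 5 5 5 6 6 8 8; return 4

5 5 5 6 6 8 8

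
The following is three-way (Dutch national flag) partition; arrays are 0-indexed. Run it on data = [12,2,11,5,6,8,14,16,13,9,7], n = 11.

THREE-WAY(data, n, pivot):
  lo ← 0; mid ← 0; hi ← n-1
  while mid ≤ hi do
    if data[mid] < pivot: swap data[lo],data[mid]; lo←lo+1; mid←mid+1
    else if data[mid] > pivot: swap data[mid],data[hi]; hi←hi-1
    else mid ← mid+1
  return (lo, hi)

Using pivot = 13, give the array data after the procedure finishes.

[12,2,11,5,6,8,7,9,13,16,14]

lo=0 mid=0 hi=10
12<13: swap(0,0), lo=1 mid=1 ⇒ [12,2,11,5,6,8,14,16,13,9,7]
2<13: swap(1,1), lo=2 mid=2 ⇒ [12,2,11,5,6,8,14,16,13,9,7]
11<13: swap(2,2), lo=3 mid=3 ⇒ [12,2,11,5,6,8,14,16,13,9,7]
5<13: swap(3,3), lo=4 mid=4 ⇒ [12,2,11,5,6,8,14,16,13,9,7]
6<13: swap(4,4), lo=5 mid=5 ⇒ [12,2,11,5,6,8,14,16,13,9,7]
8<13: swap(5,5), lo=6 mid=6 ⇒ [12,2,11,5,6,8,14,16,13,9,7]
14>13: swap(6,10), hi=9 ⇒ [12,2,11,5,6,8,7,16,13,9,14]
7<13: swap(6,6), lo=7 mid=7 ⇒ [12,2,11,5,6,8,7,16,13,9,14]
16>13: swap(7,9), hi=8 ⇒ [12,2,11,5,6,8,7,9,13,16,14]
9<13: swap(7,7), lo=8 mid=8 ⇒ [12,2,11,5,6,8,7,9,13,16,14]
13=13: mid=9
done. lo=8 hi=8; data=[12,2,11,5,6,8,7,9,13,16,14]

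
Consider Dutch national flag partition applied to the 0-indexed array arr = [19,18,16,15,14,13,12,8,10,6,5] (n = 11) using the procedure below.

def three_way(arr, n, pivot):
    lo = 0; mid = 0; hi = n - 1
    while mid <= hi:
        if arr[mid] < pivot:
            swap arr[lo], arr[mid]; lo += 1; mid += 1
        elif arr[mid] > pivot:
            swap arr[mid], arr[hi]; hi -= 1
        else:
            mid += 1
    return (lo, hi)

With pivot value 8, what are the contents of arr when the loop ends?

[5,6,8,14,13,12,15,10,16,18,19]

pivot = 8; lo=0, mid=0, hi=10
arr[mid]=19>8: swap arr[0],arr[10]; hi=9 → [5,18,16,15,14,13,12,8,10,6,19]
arr[mid]=5<8: swap arr[0],arr[0]; lo=1,mid=1 → [5,18,16,15,14,13,12,8,10,6,19]
arr[mid]=18>8: swap arr[1],arr[9]; hi=8 → [5,6,16,15,14,13,12,8,10,18,19]
arr[mid]=6<8: swap arr[1],arr[1]; lo=2,mid=2 → [5,6,16,15,14,13,12,8,10,18,19]
arr[mid]=16>8: swap arr[2],arr[8]; hi=7 → [5,6,10,15,14,13,12,8,16,18,19]
arr[mid]=10>8: swap arr[2],arr[7]; hi=6 → [5,6,8,15,14,13,12,10,16,18,19]
arr[mid]=8=8: mid=3
arr[mid]=15>8: swap arr[3],arr[6]; hi=5 → [5,6,8,12,14,13,15,10,16,18,19]
arr[mid]=12>8: swap arr[3],arr[5]; hi=4 → [5,6,8,13,14,12,15,10,16,18,19]
arr[mid]=13>8: swap arr[3],arr[4]; hi=3 → [5,6,8,14,13,12,15,10,16,18,19]
arr[mid]=14>8: swap arr[3],arr[3]; hi=2 → [5,6,8,14,13,12,15,10,16,18,19]
end: lo=2, hi=2; arr = [5,6,8,14,13,12,15,10,16,18,19]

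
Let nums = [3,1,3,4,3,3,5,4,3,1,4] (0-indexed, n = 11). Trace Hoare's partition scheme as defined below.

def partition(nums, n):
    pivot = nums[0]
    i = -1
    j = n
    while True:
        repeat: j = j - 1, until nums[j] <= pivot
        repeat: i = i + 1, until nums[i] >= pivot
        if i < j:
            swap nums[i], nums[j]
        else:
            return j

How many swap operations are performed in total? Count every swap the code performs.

pivot=3
j stops at 9 (1), i stops at 0 (3); swap ⇒ [1,1,3,4,3,3,5,4,3,3,4]
j stops at 8 (3), i stops at 2 (3); swap ⇒ [1,1,3,4,3,3,5,4,3,3,4]
j stops at 5 (3), i stops at 3 (4); swap ⇒ [1,1,3,3,3,4,5,4,3,3,4]
j stops at 4, i stops at 4; i≥j ⇒ return 4. nums=[1,1,3,3,3,4,5,4,3,3,4]

3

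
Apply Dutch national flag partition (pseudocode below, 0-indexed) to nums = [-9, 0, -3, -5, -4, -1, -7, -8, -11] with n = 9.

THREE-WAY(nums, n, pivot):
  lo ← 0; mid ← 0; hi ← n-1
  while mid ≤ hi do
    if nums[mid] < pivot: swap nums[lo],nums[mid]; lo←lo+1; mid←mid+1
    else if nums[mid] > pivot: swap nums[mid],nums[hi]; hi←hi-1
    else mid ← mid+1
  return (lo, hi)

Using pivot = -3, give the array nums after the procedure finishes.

pivot = -3; lo=0, mid=0, hi=8
nums[mid]=-9<-3: swap nums[0],nums[0]; lo=1,mid=1 → [-9, 0, -3, -5, -4, -1, -7, -8, -11]
nums[mid]=0>-3: swap nums[1],nums[8]; hi=7 → [-9, -11, -3, -5, -4, -1, -7, -8, 0]
nums[mid]=-11<-3: swap nums[1],nums[1]; lo=2,mid=2 → [-9, -11, -3, -5, -4, -1, -7, -8, 0]
nums[mid]=-3=-3: mid=3
nums[mid]=-5<-3: swap nums[2],nums[3]; lo=3,mid=4 → [-9, -11, -5, -3, -4, -1, -7, -8, 0]
nums[mid]=-4<-3: swap nums[3],nums[4]; lo=4,mid=5 → [-9, -11, -5, -4, -3, -1, -7, -8, 0]
nums[mid]=-1>-3: swap nums[5],nums[7]; hi=6 → [-9, -11, -5, -4, -3, -8, -7, -1, 0]
nums[mid]=-8<-3: swap nums[4],nums[5]; lo=5,mid=6 → [-9, -11, -5, -4, -8, -3, -7, -1, 0]
nums[mid]=-7<-3: swap nums[5],nums[6]; lo=6,mid=7 → [-9, -11, -5, -4, -8, -7, -3, -1, 0]
end: lo=6, hi=6; nums = [-9, -11, -5, -4, -8, -7, -3, -1, 0]

[-9, -11, -5, -4, -8, -7, -3, -1, 0]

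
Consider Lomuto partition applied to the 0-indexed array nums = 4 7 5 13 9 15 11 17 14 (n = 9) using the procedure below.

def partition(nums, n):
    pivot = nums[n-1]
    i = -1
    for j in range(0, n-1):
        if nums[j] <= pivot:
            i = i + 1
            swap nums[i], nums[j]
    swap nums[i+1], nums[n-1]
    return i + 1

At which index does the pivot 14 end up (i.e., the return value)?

6

pivot=14, i=-1
j=0: 4≤14, i=0, swap(0,0) ⇒ 4 7 5 13 9 15 11 17 14
j=1: 7≤14, i=1, swap(1,1) ⇒ 4 7 5 13 9 15 11 17 14
j=2: 5≤14, i=2, swap(2,2) ⇒ 4 7 5 13 9 15 11 17 14
j=3: 13≤14, i=3, swap(3,3) ⇒ 4 7 5 13 9 15 11 17 14
j=4: 9≤14, i=4, swap(4,4) ⇒ 4 7 5 13 9 15 11 17 14
j=5: 15>14, skip
j=6: 11≤14, i=5, swap(5,6) ⇒ 4 7 5 13 9 11 15 17 14
j=7: 17>14, skip
swap(6,8) ⇒ 4 7 5 13 9 11 14 17 15; return 6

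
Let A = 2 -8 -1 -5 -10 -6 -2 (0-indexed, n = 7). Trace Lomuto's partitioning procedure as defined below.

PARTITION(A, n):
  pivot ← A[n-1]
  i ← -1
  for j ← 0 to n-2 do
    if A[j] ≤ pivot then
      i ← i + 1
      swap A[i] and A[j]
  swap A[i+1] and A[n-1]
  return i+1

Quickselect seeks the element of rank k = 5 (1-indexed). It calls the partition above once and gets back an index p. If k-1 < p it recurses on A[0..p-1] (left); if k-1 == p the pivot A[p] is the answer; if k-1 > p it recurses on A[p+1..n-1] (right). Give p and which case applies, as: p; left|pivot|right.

pivot=-2, i=-1
j=0: 2>-2, skip
j=1: -8≤-2, i=0, swap(0,1) ⇒ -8 2 -1 -5 -10 -6 -2
j=2: -1>-2, skip
j=3: -5≤-2, i=1, swap(1,3) ⇒ -8 -5 -1 2 -10 -6 -2
j=4: -10≤-2, i=2, swap(2,4) ⇒ -8 -5 -10 2 -1 -6 -2
j=5: -6≤-2, i=3, swap(3,5) ⇒ -8 -5 -10 -6 -1 2 -2
swap(4,6) ⇒ -8 -5 -10 -6 -2 2 -1; return 4
p = 4; k-1 = 4 == 4 ⇒ pivot

4; pivot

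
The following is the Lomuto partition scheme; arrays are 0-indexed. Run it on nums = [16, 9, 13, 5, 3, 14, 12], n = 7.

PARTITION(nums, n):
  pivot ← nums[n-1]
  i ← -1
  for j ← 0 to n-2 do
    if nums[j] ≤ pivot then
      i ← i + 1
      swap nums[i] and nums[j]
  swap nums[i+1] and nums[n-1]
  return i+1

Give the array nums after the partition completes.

pivot = nums[6] = 12; i = -1
j=0: nums[0]=16 > 12 → no swap
j=1: nums[1]=9 ≤ 12 → i=0, swap nums[0],nums[1] → [9, 16, 13, 5, 3, 14, 12]
j=2: nums[2]=13 > 12 → no swap
j=3: nums[3]=5 ≤ 12 → i=1, swap nums[1],nums[3] → [9, 5, 13, 16, 3, 14, 12]
j=4: nums[4]=3 ≤ 12 → i=2, swap nums[2],nums[4] → [9, 5, 3, 16, 13, 14, 12]
j=5: nums[5]=14 > 12 → no swap
final swap nums[3],nums[6] → [9, 5, 3, 12, 13, 14, 16]; return 3

[9, 5, 3, 12, 13, 14, 16]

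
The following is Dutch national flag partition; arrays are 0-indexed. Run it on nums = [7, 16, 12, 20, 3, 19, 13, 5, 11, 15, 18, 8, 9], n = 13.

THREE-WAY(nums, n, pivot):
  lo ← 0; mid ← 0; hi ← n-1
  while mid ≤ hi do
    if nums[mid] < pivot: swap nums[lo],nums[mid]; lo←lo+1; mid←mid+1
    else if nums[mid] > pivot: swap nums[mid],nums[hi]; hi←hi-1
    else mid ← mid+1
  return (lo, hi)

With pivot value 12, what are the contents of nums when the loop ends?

[7, 9, 8, 3, 11, 5, 12, 13, 15, 18, 19, 20, 16]

pivot = 12; lo=0, mid=0, hi=12
nums[mid]=7<12: swap nums[0],nums[0]; lo=1,mid=1 → [7, 16, 12, 20, 3, 19, 13, 5, 11, 15, 18, 8, 9]
nums[mid]=16>12: swap nums[1],nums[12]; hi=11 → [7, 9, 12, 20, 3, 19, 13, 5, 11, 15, 18, 8, 16]
nums[mid]=9<12: swap nums[1],nums[1]; lo=2,mid=2 → [7, 9, 12, 20, 3, 19, 13, 5, 11, 15, 18, 8, 16]
nums[mid]=12=12: mid=3
nums[mid]=20>12: swap nums[3],nums[11]; hi=10 → [7, 9, 12, 8, 3, 19, 13, 5, 11, 15, 18, 20, 16]
nums[mid]=8<12: swap nums[2],nums[3]; lo=3,mid=4 → [7, 9, 8, 12, 3, 19, 13, 5, 11, 15, 18, 20, 16]
nums[mid]=3<12: swap nums[3],nums[4]; lo=4,mid=5 → [7, 9, 8, 3, 12, 19, 13, 5, 11, 15, 18, 20, 16]
nums[mid]=19>12: swap nums[5],nums[10]; hi=9 → [7, 9, 8, 3, 12, 18, 13, 5, 11, 15, 19, 20, 16]
nums[mid]=18>12: swap nums[5],nums[9]; hi=8 → [7, 9, 8, 3, 12, 15, 13, 5, 11, 18, 19, 20, 16]
nums[mid]=15>12: swap nums[5],nums[8]; hi=7 → [7, 9, 8, 3, 12, 11, 13, 5, 15, 18, 19, 20, 16]
nums[mid]=11<12: swap nums[4],nums[5]; lo=5,mid=6 → [7, 9, 8, 3, 11, 12, 13, 5, 15, 18, 19, 20, 16]
nums[mid]=13>12: swap nums[6],nums[7]; hi=6 → [7, 9, 8, 3, 11, 12, 5, 13, 15, 18, 19, 20, 16]
nums[mid]=5<12: swap nums[5],nums[6]; lo=6,mid=7 → [7, 9, 8, 3, 11, 5, 12, 13, 15, 18, 19, 20, 16]
end: lo=6, hi=6; nums = [7, 9, 8, 3, 11, 5, 12, 13, 15, 18, 19, 20, 16]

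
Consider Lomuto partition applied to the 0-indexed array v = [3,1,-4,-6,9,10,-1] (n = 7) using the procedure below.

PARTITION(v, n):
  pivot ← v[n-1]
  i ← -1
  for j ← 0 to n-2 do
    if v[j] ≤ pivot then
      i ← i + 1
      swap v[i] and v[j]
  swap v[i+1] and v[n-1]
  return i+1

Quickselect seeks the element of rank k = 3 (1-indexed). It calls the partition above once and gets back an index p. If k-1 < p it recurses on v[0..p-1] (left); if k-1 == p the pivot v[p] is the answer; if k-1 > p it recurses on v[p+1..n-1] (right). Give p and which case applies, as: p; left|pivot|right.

2; pivot

pivot = v[6] = -1; i = -1
j=0: v[0]=3 > -1 → no swap
j=1: v[1]=1 > -1 → no swap
j=2: v[2]=-4 ≤ -1 → i=0, swap v[0],v[2] → [-4,1,3,-6,9,10,-1]
j=3: v[3]=-6 ≤ -1 → i=1, swap v[1],v[3] → [-4,-6,3,1,9,10,-1]
j=4: v[4]=9 > -1 → no swap
j=5: v[5]=10 > -1 → no swap
final swap v[2],v[6] → [-4,-6,-1,1,9,10,3]; return 2
p = 2; k-1 = 2 == 2 ⇒ pivot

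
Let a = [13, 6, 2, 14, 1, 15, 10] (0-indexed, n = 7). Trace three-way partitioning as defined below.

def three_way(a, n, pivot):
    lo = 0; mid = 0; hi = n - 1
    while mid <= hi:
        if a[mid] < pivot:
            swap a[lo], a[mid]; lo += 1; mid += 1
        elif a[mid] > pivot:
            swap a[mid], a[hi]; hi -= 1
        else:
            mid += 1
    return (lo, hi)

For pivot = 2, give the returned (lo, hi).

(1, 1)

pivot = 2; lo=0, mid=0, hi=6
a[mid]=13>2: swap a[0],a[6]; hi=5 → [10, 6, 2, 14, 1, 15, 13]
a[mid]=10>2: swap a[0],a[5]; hi=4 → [15, 6, 2, 14, 1, 10, 13]
a[mid]=15>2: swap a[0],a[4]; hi=3 → [1, 6, 2, 14, 15, 10, 13]
a[mid]=1<2: swap a[0],a[0]; lo=1,mid=1 → [1, 6, 2, 14, 15, 10, 13]
a[mid]=6>2: swap a[1],a[3]; hi=2 → [1, 14, 2, 6, 15, 10, 13]
a[mid]=14>2: swap a[1],a[2]; hi=1 → [1, 2, 14, 6, 15, 10, 13]
a[mid]=2=2: mid=2
end: lo=1, hi=1; a = [1, 2, 14, 6, 15, 10, 13]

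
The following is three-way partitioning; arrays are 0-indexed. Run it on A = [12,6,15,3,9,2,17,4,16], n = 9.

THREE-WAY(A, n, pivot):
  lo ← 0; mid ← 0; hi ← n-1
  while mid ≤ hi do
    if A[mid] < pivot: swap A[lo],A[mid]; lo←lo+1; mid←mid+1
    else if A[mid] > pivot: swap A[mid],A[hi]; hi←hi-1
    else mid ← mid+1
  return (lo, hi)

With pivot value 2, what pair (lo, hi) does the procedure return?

(0, 0)

pivot = 2; lo=0, mid=0, hi=8
A[mid]=12>2: swap A[0],A[8]; hi=7 → [16,6,15,3,9,2,17,4,12]
A[mid]=16>2: swap A[0],A[7]; hi=6 → [4,6,15,3,9,2,17,16,12]
A[mid]=4>2: swap A[0],A[6]; hi=5 → [17,6,15,3,9,2,4,16,12]
A[mid]=17>2: swap A[0],A[5]; hi=4 → [2,6,15,3,9,17,4,16,12]
A[mid]=2=2: mid=1
A[mid]=6>2: swap A[1],A[4]; hi=3 → [2,9,15,3,6,17,4,16,12]
A[mid]=9>2: swap A[1],A[3]; hi=2 → [2,3,15,9,6,17,4,16,12]
A[mid]=3>2: swap A[1],A[2]; hi=1 → [2,15,3,9,6,17,4,16,12]
A[mid]=15>2: swap A[1],A[1]; hi=0 → [2,15,3,9,6,17,4,16,12]
end: lo=0, hi=0; A = [2,15,3,9,6,17,4,16,12]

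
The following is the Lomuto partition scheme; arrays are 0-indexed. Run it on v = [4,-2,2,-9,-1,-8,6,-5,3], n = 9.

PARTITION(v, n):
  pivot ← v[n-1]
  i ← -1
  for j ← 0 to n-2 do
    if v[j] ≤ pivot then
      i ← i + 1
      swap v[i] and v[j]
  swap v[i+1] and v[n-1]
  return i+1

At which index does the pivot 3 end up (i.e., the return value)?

pivot = v[8] = 3; i = -1
j=0: v[0]=4 > 3 → no swap
j=1: v[1]=-2 ≤ 3 → i=0, swap v[0],v[1] → [-2,4,2,-9,-1,-8,6,-5,3]
j=2: v[2]=2 ≤ 3 → i=1, swap v[1],v[2] → [-2,2,4,-9,-1,-8,6,-5,3]
j=3: v[3]=-9 ≤ 3 → i=2, swap v[2],v[3] → [-2,2,-9,4,-1,-8,6,-5,3]
j=4: v[4]=-1 ≤ 3 → i=3, swap v[3],v[4] → [-2,2,-9,-1,4,-8,6,-5,3]
j=5: v[5]=-8 ≤ 3 → i=4, swap v[4],v[5] → [-2,2,-9,-1,-8,4,6,-5,3]
j=6: v[6]=6 > 3 → no swap
j=7: v[7]=-5 ≤ 3 → i=5, swap v[5],v[7] → [-2,2,-9,-1,-8,-5,6,4,3]
final swap v[6],v[8] → [-2,2,-9,-1,-8,-5,3,4,6]; return 6

6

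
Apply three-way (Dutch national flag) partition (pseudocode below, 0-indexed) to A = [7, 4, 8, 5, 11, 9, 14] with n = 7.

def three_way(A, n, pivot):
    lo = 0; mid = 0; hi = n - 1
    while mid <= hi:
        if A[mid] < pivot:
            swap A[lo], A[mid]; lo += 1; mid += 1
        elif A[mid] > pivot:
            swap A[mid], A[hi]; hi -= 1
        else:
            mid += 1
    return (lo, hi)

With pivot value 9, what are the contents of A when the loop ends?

pivot = 9; lo=0, mid=0, hi=6
A[mid]=7<9: swap A[0],A[0]; lo=1,mid=1 → [7, 4, 8, 5, 11, 9, 14]
A[mid]=4<9: swap A[1],A[1]; lo=2,mid=2 → [7, 4, 8, 5, 11, 9, 14]
A[mid]=8<9: swap A[2],A[2]; lo=3,mid=3 → [7, 4, 8, 5, 11, 9, 14]
A[mid]=5<9: swap A[3],A[3]; lo=4,mid=4 → [7, 4, 8, 5, 11, 9, 14]
A[mid]=11>9: swap A[4],A[6]; hi=5 → [7, 4, 8, 5, 14, 9, 11]
A[mid]=14>9: swap A[4],A[5]; hi=4 → [7, 4, 8, 5, 9, 14, 11]
A[mid]=9=9: mid=5
end: lo=4, hi=4; A = [7, 4, 8, 5, 9, 14, 11]

[7, 4, 8, 5, 9, 14, 11]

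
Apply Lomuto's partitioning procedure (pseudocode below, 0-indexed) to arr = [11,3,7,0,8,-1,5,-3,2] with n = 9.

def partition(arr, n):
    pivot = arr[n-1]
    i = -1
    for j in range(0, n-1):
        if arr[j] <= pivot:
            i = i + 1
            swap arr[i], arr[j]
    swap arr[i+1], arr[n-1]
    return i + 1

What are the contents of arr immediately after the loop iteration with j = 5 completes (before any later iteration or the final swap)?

[0,-1,7,11,8,3,5,-3,2]

pivot=2, i=-1
j=0: 11>2, skip
j=1: 3>2, skip
j=2: 7>2, skip
j=3: 0≤2, i=0, swap(0,3) ⇒ [0,3,7,11,8,-1,5,-3,2]
j=4: 8>2, skip
j=5: -1≤2, i=1, swap(1,5) ⇒ [0,-1,7,11,8,3,5,-3,2]
(after j=5) arr = [0,-1,7,11,8,3,5,-3,2]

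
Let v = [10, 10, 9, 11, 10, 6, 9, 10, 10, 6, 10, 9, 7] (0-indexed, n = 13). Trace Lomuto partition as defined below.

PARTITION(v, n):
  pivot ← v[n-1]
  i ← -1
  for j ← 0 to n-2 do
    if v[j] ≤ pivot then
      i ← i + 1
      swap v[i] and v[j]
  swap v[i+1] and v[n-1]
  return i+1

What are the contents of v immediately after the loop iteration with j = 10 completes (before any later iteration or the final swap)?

pivot=7, i=-1
j=0: 10>7, skip
j=1: 10>7, skip
j=2: 9>7, skip
j=3: 11>7, skip
j=4: 10>7, skip
j=5: 6≤7, i=0, swap(0,5) ⇒ [6, 10, 9, 11, 10, 10, 9, 10, 10, 6, 10, 9, 7]
j=6: 9>7, skip
j=7: 10>7, skip
j=8: 10>7, skip
j=9: 6≤7, i=1, swap(1,9) ⇒ [6, 6, 9, 11, 10, 10, 9, 10, 10, 10, 10, 9, 7]
j=10: 10>7, skip
(after j=10) v = [6, 6, 9, 11, 10, 10, 9, 10, 10, 10, 10, 9, 7]

[6, 6, 9, 11, 10, 10, 9, 10, 10, 10, 10, 9, 7]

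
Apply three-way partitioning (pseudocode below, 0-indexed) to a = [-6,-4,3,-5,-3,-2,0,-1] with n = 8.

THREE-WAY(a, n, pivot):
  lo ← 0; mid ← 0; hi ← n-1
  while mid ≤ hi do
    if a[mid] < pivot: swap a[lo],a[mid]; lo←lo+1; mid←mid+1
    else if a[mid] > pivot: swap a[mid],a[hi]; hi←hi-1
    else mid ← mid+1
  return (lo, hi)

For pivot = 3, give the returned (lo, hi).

pivot = 3; lo=0, mid=0, hi=7
a[mid]=-6<3: swap a[0],a[0]; lo=1,mid=1 → [-6,-4,3,-5,-3,-2,0,-1]
a[mid]=-4<3: swap a[1],a[1]; lo=2,mid=2 → [-6,-4,3,-5,-3,-2,0,-1]
a[mid]=3=3: mid=3
a[mid]=-5<3: swap a[2],a[3]; lo=3,mid=4 → [-6,-4,-5,3,-3,-2,0,-1]
a[mid]=-3<3: swap a[3],a[4]; lo=4,mid=5 → [-6,-4,-5,-3,3,-2,0,-1]
a[mid]=-2<3: swap a[4],a[5]; lo=5,mid=6 → [-6,-4,-5,-3,-2,3,0,-1]
a[mid]=0<3: swap a[5],a[6]; lo=6,mid=7 → [-6,-4,-5,-3,-2,0,3,-1]
a[mid]=-1<3: swap a[6],a[7]; lo=7,mid=8 → [-6,-4,-5,-3,-2,0,-1,3]
end: lo=7, hi=7; a = [-6,-4,-5,-3,-2,0,-1,3]

(7, 7)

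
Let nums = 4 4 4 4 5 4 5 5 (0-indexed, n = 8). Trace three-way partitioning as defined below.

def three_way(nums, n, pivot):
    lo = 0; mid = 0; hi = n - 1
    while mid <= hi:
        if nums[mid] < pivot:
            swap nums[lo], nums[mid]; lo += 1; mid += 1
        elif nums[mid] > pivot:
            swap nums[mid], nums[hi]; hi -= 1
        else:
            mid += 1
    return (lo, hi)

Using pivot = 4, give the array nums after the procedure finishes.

pivot = 4; lo=0, mid=0, hi=7
nums[mid]=4=4: mid=1
nums[mid]=4=4: mid=2
nums[mid]=4=4: mid=3
nums[mid]=4=4: mid=4
nums[mid]=5>4: swap nums[4],nums[7]; hi=6 → 4 4 4 4 5 4 5 5
nums[mid]=5>4: swap nums[4],nums[6]; hi=5 → 4 4 4 4 5 4 5 5
nums[mid]=5>4: swap nums[4],nums[5]; hi=4 → 4 4 4 4 4 5 5 5
nums[mid]=4=4: mid=5
end: lo=0, hi=4; nums = 4 4 4 4 4 5 5 5

4 4 4 4 4 5 5 5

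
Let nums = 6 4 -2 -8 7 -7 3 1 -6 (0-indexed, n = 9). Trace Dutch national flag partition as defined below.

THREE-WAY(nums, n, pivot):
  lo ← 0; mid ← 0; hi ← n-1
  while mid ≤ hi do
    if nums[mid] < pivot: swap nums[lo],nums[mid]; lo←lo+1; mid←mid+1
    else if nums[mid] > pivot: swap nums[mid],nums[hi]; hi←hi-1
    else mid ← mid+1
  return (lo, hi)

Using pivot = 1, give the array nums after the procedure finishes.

lo=0 mid=0 hi=8
6>1: swap(0,8), hi=7 ⇒ -6 4 -2 -8 7 -7 3 1 6
-6<1: swap(0,0), lo=1 mid=1 ⇒ -6 4 -2 -8 7 -7 3 1 6
4>1: swap(1,7), hi=6 ⇒ -6 1 -2 -8 7 -7 3 4 6
1=1: mid=2
-2<1: swap(1,2), lo=2 mid=3 ⇒ -6 -2 1 -8 7 -7 3 4 6
-8<1: swap(2,3), lo=3 mid=4 ⇒ -6 -2 -8 1 7 -7 3 4 6
7>1: swap(4,6), hi=5 ⇒ -6 -2 -8 1 3 -7 7 4 6
3>1: swap(4,5), hi=4 ⇒ -6 -2 -8 1 -7 3 7 4 6
-7<1: swap(3,4), lo=4 mid=5 ⇒ -6 -2 -8 -7 1 3 7 4 6
done. lo=4 hi=4; nums=-6 -2 -8 -7 1 3 7 4 6

-6 -2 -8 -7 1 3 7 4 6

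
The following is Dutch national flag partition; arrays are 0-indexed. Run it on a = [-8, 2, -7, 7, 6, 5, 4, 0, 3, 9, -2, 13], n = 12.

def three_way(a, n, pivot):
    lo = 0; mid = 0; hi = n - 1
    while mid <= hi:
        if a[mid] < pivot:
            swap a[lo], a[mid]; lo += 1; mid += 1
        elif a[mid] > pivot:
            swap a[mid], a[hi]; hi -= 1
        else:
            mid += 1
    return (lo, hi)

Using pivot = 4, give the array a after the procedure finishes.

pivot = 4; lo=0, mid=0, hi=11
a[mid]=-8<4: swap a[0],a[0]; lo=1,mid=1 → [-8, 2, -7, 7, 6, 5, 4, 0, 3, 9, -2, 13]
a[mid]=2<4: swap a[1],a[1]; lo=2,mid=2 → [-8, 2, -7, 7, 6, 5, 4, 0, 3, 9, -2, 13]
a[mid]=-7<4: swap a[2],a[2]; lo=3,mid=3 → [-8, 2, -7, 7, 6, 5, 4, 0, 3, 9, -2, 13]
a[mid]=7>4: swap a[3],a[11]; hi=10 → [-8, 2, -7, 13, 6, 5, 4, 0, 3, 9, -2, 7]
a[mid]=13>4: swap a[3],a[10]; hi=9 → [-8, 2, -7, -2, 6, 5, 4, 0, 3, 9, 13, 7]
a[mid]=-2<4: swap a[3],a[3]; lo=4,mid=4 → [-8, 2, -7, -2, 6, 5, 4, 0, 3, 9, 13, 7]
a[mid]=6>4: swap a[4],a[9]; hi=8 → [-8, 2, -7, -2, 9, 5, 4, 0, 3, 6, 13, 7]
a[mid]=9>4: swap a[4],a[8]; hi=7 → [-8, 2, -7, -2, 3, 5, 4, 0, 9, 6, 13, 7]
a[mid]=3<4: swap a[4],a[4]; lo=5,mid=5 → [-8, 2, -7, -2, 3, 5, 4, 0, 9, 6, 13, 7]
a[mid]=5>4: swap a[5],a[7]; hi=6 → [-8, 2, -7, -2, 3, 0, 4, 5, 9, 6, 13, 7]
a[mid]=0<4: swap a[5],a[5]; lo=6,mid=6 → [-8, 2, -7, -2, 3, 0, 4, 5, 9, 6, 13, 7]
a[mid]=4=4: mid=7
end: lo=6, hi=6; a = [-8, 2, -7, -2, 3, 0, 4, 5, 9, 6, 13, 7]

[-8, 2, -7, -2, 3, 0, 4, 5, 9, 6, 13, 7]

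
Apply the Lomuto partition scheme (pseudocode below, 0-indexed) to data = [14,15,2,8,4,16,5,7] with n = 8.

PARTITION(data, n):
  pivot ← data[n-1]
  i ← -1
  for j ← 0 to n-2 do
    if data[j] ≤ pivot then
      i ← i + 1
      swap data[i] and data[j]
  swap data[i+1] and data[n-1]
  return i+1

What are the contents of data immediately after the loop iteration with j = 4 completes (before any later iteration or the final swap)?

[2,4,14,8,15,16,5,7]

pivot=7, i=-1
j=0: 14>7, skip
j=1: 15>7, skip
j=2: 2≤7, i=0, swap(0,2) ⇒ [2,15,14,8,4,16,5,7]
j=3: 8>7, skip
j=4: 4≤7, i=1, swap(1,4) ⇒ [2,4,14,8,15,16,5,7]
(after j=4) data = [2,4,14,8,15,16,5,7]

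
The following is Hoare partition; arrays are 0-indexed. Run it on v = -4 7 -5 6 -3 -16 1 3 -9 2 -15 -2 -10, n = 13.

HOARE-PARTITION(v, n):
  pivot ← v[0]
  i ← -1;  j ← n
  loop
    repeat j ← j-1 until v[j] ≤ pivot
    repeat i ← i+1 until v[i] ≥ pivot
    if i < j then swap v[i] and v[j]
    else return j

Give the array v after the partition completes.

pivot=-4
j stops at 12 (-10), i stops at 0 (-4); swap ⇒ -10 7 -5 6 -3 -16 1 3 -9 2 -15 -2 -4
j stops at 10 (-15), i stops at 1 (7); swap ⇒ -10 -15 -5 6 -3 -16 1 3 -9 2 7 -2 -4
j stops at 8 (-9), i stops at 3 (6); swap ⇒ -10 -15 -5 -9 -3 -16 1 3 6 2 7 -2 -4
j stops at 5 (-16), i stops at 4 (-3); swap ⇒ -10 -15 -5 -9 -16 -3 1 3 6 2 7 -2 -4
j stops at 4, i stops at 5; i≥j ⇒ return 4. v=-10 -15 -5 -9 -16 -3 1 3 6 2 7 -2 -4

-10 -15 -5 -9 -16 -3 1 3 6 2 7 -2 -4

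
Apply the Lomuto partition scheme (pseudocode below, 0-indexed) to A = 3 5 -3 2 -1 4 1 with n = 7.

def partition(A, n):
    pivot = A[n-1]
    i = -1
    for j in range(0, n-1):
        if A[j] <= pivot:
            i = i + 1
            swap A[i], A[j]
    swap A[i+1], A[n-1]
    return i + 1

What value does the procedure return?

pivot = A[6] = 1; i = -1
j=0: A[0]=3 > 1 → no swap
j=1: A[1]=5 > 1 → no swap
j=2: A[2]=-3 ≤ 1 → i=0, swap A[0],A[2] → -3 5 3 2 -1 4 1
j=3: A[3]=2 > 1 → no swap
j=4: A[4]=-1 ≤ 1 → i=1, swap A[1],A[4] → -3 -1 3 2 5 4 1
j=5: A[5]=4 > 1 → no swap
final swap A[2],A[6] → -3 -1 1 2 5 4 3; return 2

2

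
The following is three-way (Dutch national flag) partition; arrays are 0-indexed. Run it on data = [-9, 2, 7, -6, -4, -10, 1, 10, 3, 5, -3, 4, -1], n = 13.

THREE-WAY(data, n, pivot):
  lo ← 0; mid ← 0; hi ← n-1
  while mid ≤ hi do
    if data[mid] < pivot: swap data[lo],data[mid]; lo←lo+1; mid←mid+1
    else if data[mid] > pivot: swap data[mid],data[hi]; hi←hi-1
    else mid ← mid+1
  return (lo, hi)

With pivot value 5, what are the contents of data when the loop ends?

lo=0 mid=0 hi=12
-9<5: swap(0,0), lo=1 mid=1 ⇒ [-9, 2, 7, -6, -4, -10, 1, 10, 3, 5, -3, 4, -1]
2<5: swap(1,1), lo=2 mid=2 ⇒ [-9, 2, 7, -6, -4, -10, 1, 10, 3, 5, -3, 4, -1]
7>5: swap(2,12), hi=11 ⇒ [-9, 2, -1, -6, -4, -10, 1, 10, 3, 5, -3, 4, 7]
-1<5: swap(2,2), lo=3 mid=3 ⇒ [-9, 2, -1, -6, -4, -10, 1, 10, 3, 5, -3, 4, 7]
-6<5: swap(3,3), lo=4 mid=4 ⇒ [-9, 2, -1, -6, -4, -10, 1, 10, 3, 5, -3, 4, 7]
-4<5: swap(4,4), lo=5 mid=5 ⇒ [-9, 2, -1, -6, -4, -10, 1, 10, 3, 5, -3, 4, 7]
-10<5: swap(5,5), lo=6 mid=6 ⇒ [-9, 2, -1, -6, -4, -10, 1, 10, 3, 5, -3, 4, 7]
1<5: swap(6,6), lo=7 mid=7 ⇒ [-9, 2, -1, -6, -4, -10, 1, 10, 3, 5, -3, 4, 7]
10>5: swap(7,11), hi=10 ⇒ [-9, 2, -1, -6, -4, -10, 1, 4, 3, 5, -3, 10, 7]
4<5: swap(7,7), lo=8 mid=8 ⇒ [-9, 2, -1, -6, -4, -10, 1, 4, 3, 5, -3, 10, 7]
3<5: swap(8,8), lo=9 mid=9 ⇒ [-9, 2, -1, -6, -4, -10, 1, 4, 3, 5, -3, 10, 7]
5=5: mid=10
-3<5: swap(9,10), lo=10 mid=11 ⇒ [-9, 2, -1, -6, -4, -10, 1, 4, 3, -3, 5, 10, 7]
done. lo=10 hi=10; data=[-9, 2, -1, -6, -4, -10, 1, 4, 3, -3, 5, 10, 7]

[-9, 2, -1, -6, -4, -10, 1, 4, 3, -3, 5, 10, 7]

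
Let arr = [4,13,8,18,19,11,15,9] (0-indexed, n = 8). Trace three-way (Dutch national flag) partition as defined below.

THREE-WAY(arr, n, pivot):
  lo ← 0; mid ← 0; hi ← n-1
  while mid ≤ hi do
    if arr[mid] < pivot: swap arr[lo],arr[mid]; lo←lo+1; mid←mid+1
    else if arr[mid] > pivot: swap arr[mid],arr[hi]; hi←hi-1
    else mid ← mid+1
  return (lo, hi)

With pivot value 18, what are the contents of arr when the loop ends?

[4,13,8,9,11,15,18,19]

lo=0 mid=0 hi=7
4<18: swap(0,0), lo=1 mid=1 ⇒ [4,13,8,18,19,11,15,9]
13<18: swap(1,1), lo=2 mid=2 ⇒ [4,13,8,18,19,11,15,9]
8<18: swap(2,2), lo=3 mid=3 ⇒ [4,13,8,18,19,11,15,9]
18=18: mid=4
19>18: swap(4,7), hi=6 ⇒ [4,13,8,18,9,11,15,19]
9<18: swap(3,4), lo=4 mid=5 ⇒ [4,13,8,9,18,11,15,19]
11<18: swap(4,5), lo=5 mid=6 ⇒ [4,13,8,9,11,18,15,19]
15<18: swap(5,6), lo=6 mid=7 ⇒ [4,13,8,9,11,15,18,19]
done. lo=6 hi=6; arr=[4,13,8,9,11,15,18,19]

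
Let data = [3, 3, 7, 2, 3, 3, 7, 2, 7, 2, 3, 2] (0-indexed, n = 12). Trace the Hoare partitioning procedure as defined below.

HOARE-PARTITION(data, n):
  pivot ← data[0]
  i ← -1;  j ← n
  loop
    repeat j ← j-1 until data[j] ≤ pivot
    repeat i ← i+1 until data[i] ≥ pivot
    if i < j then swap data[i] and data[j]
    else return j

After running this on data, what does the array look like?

pivot = data[0] = 3; i = -1, j = 12
j→11 (data[11]=2≤3), i→0 (data[0]=3≥3); i<j, swap → [2, 3, 7, 2, 3, 3, 7, 2, 7, 2, 3, 3]
j→10 (data[10]=3≤3), i→1 (data[1]=3≥3); i<j, swap → [2, 3, 7, 2, 3, 3, 7, 2, 7, 2, 3, 3]
j→9 (data[9]=2≤3), i→2 (data[2]=7≥3); i<j, swap → [2, 3, 2, 2, 3, 3, 7, 2, 7, 7, 3, 3]
j→7 (data[7]=2≤3), i→4 (data[4]=3≥3); i<j, swap → [2, 3, 2, 2, 2, 3, 7, 3, 7, 7, 3, 3]
j→5, i→5; i≥j, return j=5. data = [2, 3, 2, 2, 2, 3, 7, 3, 7, 7, 3, 3]

[2, 3, 2, 2, 2, 3, 7, 3, 7, 7, 3, 3]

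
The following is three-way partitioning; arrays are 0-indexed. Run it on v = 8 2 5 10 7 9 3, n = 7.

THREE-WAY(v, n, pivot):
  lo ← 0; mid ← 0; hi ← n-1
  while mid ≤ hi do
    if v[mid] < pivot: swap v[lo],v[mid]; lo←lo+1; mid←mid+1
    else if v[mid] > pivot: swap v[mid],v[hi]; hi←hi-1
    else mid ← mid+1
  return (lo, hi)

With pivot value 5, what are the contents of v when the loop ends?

pivot = 5; lo=0, mid=0, hi=6
v[mid]=8>5: swap v[0],v[6]; hi=5 → 3 2 5 10 7 9 8
v[mid]=3<5: swap v[0],v[0]; lo=1,mid=1 → 3 2 5 10 7 9 8
v[mid]=2<5: swap v[1],v[1]; lo=2,mid=2 → 3 2 5 10 7 9 8
v[mid]=5=5: mid=3
v[mid]=10>5: swap v[3],v[5]; hi=4 → 3 2 5 9 7 10 8
v[mid]=9>5: swap v[3],v[4]; hi=3 → 3 2 5 7 9 10 8
v[mid]=7>5: swap v[3],v[3]; hi=2 → 3 2 5 7 9 10 8
end: lo=2, hi=2; v = 3 2 5 7 9 10 8

3 2 5 7 9 10 8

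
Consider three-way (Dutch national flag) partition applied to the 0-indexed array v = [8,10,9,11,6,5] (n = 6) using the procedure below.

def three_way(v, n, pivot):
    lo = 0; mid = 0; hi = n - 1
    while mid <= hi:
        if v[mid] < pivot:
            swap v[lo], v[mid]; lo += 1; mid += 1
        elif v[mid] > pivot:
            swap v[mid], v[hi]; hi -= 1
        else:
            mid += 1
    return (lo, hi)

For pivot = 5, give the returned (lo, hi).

pivot = 5; lo=0, mid=0, hi=5
v[mid]=8>5: swap v[0],v[5]; hi=4 → [5,10,9,11,6,8]
v[mid]=5=5: mid=1
v[mid]=10>5: swap v[1],v[4]; hi=3 → [5,6,9,11,10,8]
v[mid]=6>5: swap v[1],v[3]; hi=2 → [5,11,9,6,10,8]
v[mid]=11>5: swap v[1],v[2]; hi=1 → [5,9,11,6,10,8]
v[mid]=9>5: swap v[1],v[1]; hi=0 → [5,9,11,6,10,8]
end: lo=0, hi=0; v = [5,9,11,6,10,8]

(0, 0)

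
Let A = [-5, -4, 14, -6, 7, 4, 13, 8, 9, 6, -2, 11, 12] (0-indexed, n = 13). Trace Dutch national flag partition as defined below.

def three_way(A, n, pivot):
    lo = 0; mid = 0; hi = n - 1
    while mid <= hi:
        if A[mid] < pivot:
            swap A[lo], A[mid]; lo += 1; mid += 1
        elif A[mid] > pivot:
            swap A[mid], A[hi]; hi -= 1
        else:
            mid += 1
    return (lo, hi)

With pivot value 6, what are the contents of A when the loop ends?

[-5, -4, -2, -6, 4, 6, 8, 9, 13, 7, 11, 12, 14]

pivot = 6; lo=0, mid=0, hi=12
A[mid]=-5<6: swap A[0],A[0]; lo=1,mid=1 → [-5, -4, 14, -6, 7, 4, 13, 8, 9, 6, -2, 11, 12]
A[mid]=-4<6: swap A[1],A[1]; lo=2,mid=2 → [-5, -4, 14, -6, 7, 4, 13, 8, 9, 6, -2, 11, 12]
A[mid]=14>6: swap A[2],A[12]; hi=11 → [-5, -4, 12, -6, 7, 4, 13, 8, 9, 6, -2, 11, 14]
A[mid]=12>6: swap A[2],A[11]; hi=10 → [-5, -4, 11, -6, 7, 4, 13, 8, 9, 6, -2, 12, 14]
A[mid]=11>6: swap A[2],A[10]; hi=9 → [-5, -4, -2, -6, 7, 4, 13, 8, 9, 6, 11, 12, 14]
A[mid]=-2<6: swap A[2],A[2]; lo=3,mid=3 → [-5, -4, -2, -6, 7, 4, 13, 8, 9, 6, 11, 12, 14]
A[mid]=-6<6: swap A[3],A[3]; lo=4,mid=4 → [-5, -4, -2, -6, 7, 4, 13, 8, 9, 6, 11, 12, 14]
A[mid]=7>6: swap A[4],A[9]; hi=8 → [-5, -4, -2, -6, 6, 4, 13, 8, 9, 7, 11, 12, 14]
A[mid]=6=6: mid=5
A[mid]=4<6: swap A[4],A[5]; lo=5,mid=6 → [-5, -4, -2, -6, 4, 6, 13, 8, 9, 7, 11, 12, 14]
A[mid]=13>6: swap A[6],A[8]; hi=7 → [-5, -4, -2, -6, 4, 6, 9, 8, 13, 7, 11, 12, 14]
A[mid]=9>6: swap A[6],A[7]; hi=6 → [-5, -4, -2, -6, 4, 6, 8, 9, 13, 7, 11, 12, 14]
A[mid]=8>6: swap A[6],A[6]; hi=5 → [-5, -4, -2, -6, 4, 6, 8, 9, 13, 7, 11, 12, 14]
end: lo=5, hi=5; A = [-5, -4, -2, -6, 4, 6, 8, 9, 13, 7, 11, 12, 14]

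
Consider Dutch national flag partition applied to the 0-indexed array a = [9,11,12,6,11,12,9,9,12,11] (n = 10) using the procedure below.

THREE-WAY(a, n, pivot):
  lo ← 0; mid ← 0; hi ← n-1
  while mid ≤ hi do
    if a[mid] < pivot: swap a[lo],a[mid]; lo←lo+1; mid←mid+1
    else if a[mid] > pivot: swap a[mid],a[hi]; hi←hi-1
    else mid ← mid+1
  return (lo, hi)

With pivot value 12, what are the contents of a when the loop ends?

[9,11,6,11,9,9,11,12,12,12]

lo=0 mid=0 hi=9
9<12: swap(0,0), lo=1 mid=1 ⇒ [9,11,12,6,11,12,9,9,12,11]
11<12: swap(1,1), lo=2 mid=2 ⇒ [9,11,12,6,11,12,9,9,12,11]
12=12: mid=3
6<12: swap(2,3), lo=3 mid=4 ⇒ [9,11,6,12,11,12,9,9,12,11]
11<12: swap(3,4), lo=4 mid=5 ⇒ [9,11,6,11,12,12,9,9,12,11]
12=12: mid=6
9<12: swap(4,6), lo=5 mid=7 ⇒ [9,11,6,11,9,12,12,9,12,11]
9<12: swap(5,7), lo=6 mid=8 ⇒ [9,11,6,11,9,9,12,12,12,11]
12=12: mid=9
11<12: swap(6,9), lo=7 mid=10 ⇒ [9,11,6,11,9,9,11,12,12,12]
done. lo=7 hi=9; a=[9,11,6,11,9,9,11,12,12,12]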